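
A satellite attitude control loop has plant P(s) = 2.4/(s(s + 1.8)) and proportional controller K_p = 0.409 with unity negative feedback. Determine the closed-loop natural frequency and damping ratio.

ω_n = 0.991 rad/s, ζ = 0.908

With unity feedback the closed-loop characteristic equation is s² + 1.8s + 0.409·2.4 = s² + 1.8s + 0.9816 = 0.
Matching s² + 2ζω_n s + ω_n²: ω_n = √0.9816 = 0.9908 rad/s and 2ζω_n = 1.8, so ζ = 1.8/(2·0.9908) = 0.908.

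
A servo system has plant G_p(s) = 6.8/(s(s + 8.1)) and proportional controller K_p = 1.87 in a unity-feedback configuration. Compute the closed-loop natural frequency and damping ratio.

With unity feedback the closed-loop characteristic equation is s² + 8.1s + 1.87·6.8 = s² + 8.1s + 12.72 = 0.
Matching s² + 2ζω_n s + ω_n²: ω_n = √12.72 = 3.566 rad/s and 2ζω_n = 8.1, so ζ = 8.1/(2·3.566) = 1.14.

ω_n = 3.57 rad/s, ζ = 1.14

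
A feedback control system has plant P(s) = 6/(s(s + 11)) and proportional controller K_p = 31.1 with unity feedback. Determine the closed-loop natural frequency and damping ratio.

1 + K_p·P(s) = 0 gives s² + 11s + 186.6 = 0.
So ω_n² = 186.6 ⇒ ω_n = 13.66 rad/s, and ζ = 11/(2ω_n) = 0.403.

ω_n = 13.7 rad/s, ζ = 0.403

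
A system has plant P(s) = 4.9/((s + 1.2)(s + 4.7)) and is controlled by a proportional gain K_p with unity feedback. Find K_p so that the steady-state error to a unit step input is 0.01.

K_p = 114

For a type-0 loop with proportional control, e_ss = 1/(1 + K_p·P(0)).
P(0) = 0.8688. Require 1/(1 + K_p·0.8688) = 0.01, so 1 + 0.8688·K_p = 100.
K_p = (100 − 1)/0.8688 = 114.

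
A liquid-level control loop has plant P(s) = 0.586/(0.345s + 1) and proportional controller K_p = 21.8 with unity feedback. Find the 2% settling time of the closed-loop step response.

Closed loop: T(s) = K_p·P/(1+K_p·P) = 12.77/(0.345s + 1 + 12.77), with pole at s = −(1 + 12.77)/0.345 = −39.93.
τ = 1/39.93 = 0.02505 s, so 2% settling time ≈ 4τ = 0.1 s.

T_s ≈ 0.1 s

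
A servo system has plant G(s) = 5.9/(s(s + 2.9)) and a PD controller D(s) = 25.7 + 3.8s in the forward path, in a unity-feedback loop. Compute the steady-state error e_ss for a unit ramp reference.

The loop has one pole at the origin (type 1). Velocity error constant K_v = lim_{s→0} s·D(s)G(s) = 25.7·5.9/2.9 = 52.29.
Steady-state error to a unit ramp: e_ss = 1/K_v = 0.0191.

0.0191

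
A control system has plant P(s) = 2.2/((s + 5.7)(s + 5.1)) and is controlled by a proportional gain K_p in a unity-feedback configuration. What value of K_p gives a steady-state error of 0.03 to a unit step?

K_p = 427

For a type-0 loop with proportional control, e_ss = 1/(1 + K_p·P(0)).
P(0) = 0.07568. Require 1/(1 + K_p·0.07568) = 0.03, so 1 + 0.07568·K_p = 33.33.
K_p = (33.33 − 1)/0.07568 = 427.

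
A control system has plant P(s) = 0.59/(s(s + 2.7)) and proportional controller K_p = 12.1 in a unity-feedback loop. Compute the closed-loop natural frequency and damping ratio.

1 + K_p·P(s) = 0 gives s² + 2.7s + 7.139 = 0.
So ω_n² = 7.139 ⇒ ω_n = 2.672 rad/s, and ζ = 2.7/(2ω_n) = 0.505.

ω_n = 2.67 rad/s, ζ = 0.505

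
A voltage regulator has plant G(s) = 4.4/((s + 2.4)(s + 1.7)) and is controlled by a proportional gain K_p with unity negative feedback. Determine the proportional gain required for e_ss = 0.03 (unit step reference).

K_p = 30

For a type-0 loop with proportional control, e_ss = 1/(1 + K_p·G(0)).
G(0) = 1.078. Require 1/(1 + K_p·1.078) = 0.03, so 1 + 1.078·K_p = 33.33.
K_p = (33.33 − 1)/1.078 = 30.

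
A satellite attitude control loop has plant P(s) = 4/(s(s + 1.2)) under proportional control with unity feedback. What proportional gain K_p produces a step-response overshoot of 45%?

K_p = 1.48

From %OS = 100·exp(−πζ/√(1−ζ²)) = 45%, ζ = −ln(0.45)/√(π²+ln²(0.45)) = 0.2463.
Characteristic equation s² + 1.2s + 4K_p = 0 gives ζ = 1.2/(2√(4K_p)).
Setting ζ = 0.2463: √(4K_p) = 1.2/(2·0.2463) = 2.436, so K_p = 5.932/4 = 1.48.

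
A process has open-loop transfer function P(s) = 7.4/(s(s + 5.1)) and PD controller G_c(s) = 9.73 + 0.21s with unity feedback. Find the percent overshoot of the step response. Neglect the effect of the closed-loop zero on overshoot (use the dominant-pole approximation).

26.2%

Forward path: (9.73 + 0.21s)·7.4/(s(s+5.1)). The closed-loop characteristic equation is s² + (5.1 + 7.4·0.21)s + 7.4·9.73 = 0.
That is s² + 6.654s + 72 = 0, so ω_n = 8.485 rad/s and ζ = 6.654/(2·8.485) = 0.3921.
%OS = 100·exp(−πζ/√(1−ζ²)) = 26.2%.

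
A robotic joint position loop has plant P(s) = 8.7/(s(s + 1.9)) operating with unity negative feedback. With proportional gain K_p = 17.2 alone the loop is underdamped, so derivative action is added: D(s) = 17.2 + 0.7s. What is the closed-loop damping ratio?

ζ = 0.327

Forward path: (17.2 + 0.7s)·8.7/(s(s+1.9)). The closed-loop characteristic equation is s² + (1.9 + 8.7·0.7)s + 8.7·17.2 = 0.
That is s² + 7.99s + 149.6 = 0, so ω_n = 12.23 rad/s and ζ = 7.99/(2·12.23) = 0.3266.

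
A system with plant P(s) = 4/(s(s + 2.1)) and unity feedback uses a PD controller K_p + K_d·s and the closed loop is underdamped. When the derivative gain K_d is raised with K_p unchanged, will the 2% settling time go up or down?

Characteristic equation s² + (2.1 + 4K_d)s + 4K_p = 0: raising K_d increases ζω_n = (2.1+4K_d)/2 while the loop stays underdamped, so T_s ≈ 4/(ζω_n) decreases.

decrease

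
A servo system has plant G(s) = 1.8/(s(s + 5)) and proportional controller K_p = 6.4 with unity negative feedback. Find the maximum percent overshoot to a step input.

Closed-loop characteristic equation: s² + 5s + 11.52 = 0, so ω_n = 3.394 rad/s and ζ = 5/(2·3.394) = 0.7366.
%OS = 100·exp(−πζ/√(1−ζ²)) = 100·exp(−π·0.7366/√0.4575) = 3.27%.

3.27%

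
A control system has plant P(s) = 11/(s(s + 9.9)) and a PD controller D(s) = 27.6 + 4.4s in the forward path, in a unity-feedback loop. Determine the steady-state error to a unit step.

0

The open loop D(s)P(s) has a pole at the origin (type 1), so the static position error constant is infinite and e_ss = 1/(1+∞) = 0.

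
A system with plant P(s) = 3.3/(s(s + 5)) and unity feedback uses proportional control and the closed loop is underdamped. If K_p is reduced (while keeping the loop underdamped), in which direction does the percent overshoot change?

decrease

ζ = 5/(2√(3.3K_p)) rises as K_p falls; higher damping means less overshoot.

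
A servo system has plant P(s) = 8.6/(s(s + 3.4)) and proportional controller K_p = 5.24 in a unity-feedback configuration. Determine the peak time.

From 1 + K_pP(s) = 0: s² + 3.4s + 45.06 = 0 ⇒ ω_n = 6.713, ζ = 0.2532.
Damped frequency ω_d = ω_n√(1−ζ²) = 6.494 rad/s, so peak time T_p = π/ω_d = 0.484 s.

T_p = 0.484 s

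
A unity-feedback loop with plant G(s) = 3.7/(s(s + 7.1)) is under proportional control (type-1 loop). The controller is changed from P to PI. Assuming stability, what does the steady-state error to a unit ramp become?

The integrator raises the loop to type 2, so K_v → ∞ and e_ss to a ramp is zero.

0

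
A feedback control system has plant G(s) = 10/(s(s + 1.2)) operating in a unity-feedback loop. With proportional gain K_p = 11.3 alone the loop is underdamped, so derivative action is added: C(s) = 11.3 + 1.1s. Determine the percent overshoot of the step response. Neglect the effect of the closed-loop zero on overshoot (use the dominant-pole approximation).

Forward path: (11.3 + 1.1s)·10/(s(s+1.2)). The closed-loop characteristic equation is s² + (1.2 + 10·1.1)s + 10·11.3 = 0.
That is s² + 12.2s + 113 = 0, so ω_n = 10.63 rad/s and ζ = 12.2/(2·10.63) = 0.5738.
%OS = 100·exp(−πζ/√(1−ζ²)) = 11.1%.

11.1%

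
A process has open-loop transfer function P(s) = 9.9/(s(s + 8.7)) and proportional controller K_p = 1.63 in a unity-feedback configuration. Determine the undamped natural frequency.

ω_n = 4.02 rad/s

The closed-loop denominator is s(s+8.7) + 1.63·9.9 = s² + 8.7s + 16.14.
Matching s² + 2ζω_n s + ω_n²: ω_n = √16.14 = 4.017 rad/s and 2ζω_n = 8.7, so ζ = 8.7/(2·4.017) = 1.08.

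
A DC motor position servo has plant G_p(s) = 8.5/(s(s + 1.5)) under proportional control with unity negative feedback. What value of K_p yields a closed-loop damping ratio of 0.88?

K_p = 0.0855

Closed-loop characteristic equation: s² + 1.5s + K_p·8.5 = 0.
So ω_n = √(8.5K_p) and 2ζω_n = 1.5, giving ζ = 1.5/(2√(8.5K_p)).
Setting ζ = 0.88: √(8.5K_p) = 1.5/(2·0.88) = 0.8523, so K_p = 0.7264/8.5 = 0.0855.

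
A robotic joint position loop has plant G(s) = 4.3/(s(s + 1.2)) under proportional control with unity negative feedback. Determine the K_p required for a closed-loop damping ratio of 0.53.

K_p = 0.298

Closed-loop characteristic equation: s² + 1.2s + K_p·4.3 = 0.
So ω_n = √(4.3K_p) and 2ζω_n = 1.2, giving ζ = 1.2/(2√(4.3K_p)).
Setting ζ = 0.53: √(4.3K_p) = 1.2/(2·0.53) = 1.132, so K_p = 1.282/4.3 = 0.298.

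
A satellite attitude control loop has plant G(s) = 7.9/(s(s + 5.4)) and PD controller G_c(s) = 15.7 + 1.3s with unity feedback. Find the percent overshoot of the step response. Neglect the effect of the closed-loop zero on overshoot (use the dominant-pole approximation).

Forward path: (15.7 + 1.3s)·7.9/(s(s+5.4)). The closed-loop characteristic equation is s² + (5.4 + 7.9·1.3)s + 7.9·15.7 = 0.
That is s² + 15.67s + 124 = 0, so ω_n = 11.14 rad/s and ζ = 15.67/(2·11.14) = 0.7035.
%OS = 100·exp(−πζ/√(1−ζ²)) = 4.46%.

4.46%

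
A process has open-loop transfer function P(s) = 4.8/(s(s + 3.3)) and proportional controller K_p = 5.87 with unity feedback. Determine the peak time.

T_p = 0.623 s

The closed-loop denominator s² + 3.3s + 28.18 gives ω_n = √28.18 = 5.308 and ζ = 3.3/(2ω_n) = 0.3108.
Damped frequency ω_d = ω_n√(1−ζ²) = 5.045 rad/s, so peak time T_p = π/ω_d = 0.623 s.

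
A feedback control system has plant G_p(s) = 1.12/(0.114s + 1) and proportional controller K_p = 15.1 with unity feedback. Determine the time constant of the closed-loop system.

τ = 0.00636 s

Closed loop: T(s) = K_p·G_p/(1+K_p·G_p) = 16.91/(0.114s + 1 + 16.91), with pole at s = −(1 + 16.91)/0.114 = −157.1.
Closed-loop time constant τ = 1/157.1 = 0.00636 s.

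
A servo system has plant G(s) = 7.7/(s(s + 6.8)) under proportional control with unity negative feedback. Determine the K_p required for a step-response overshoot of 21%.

K_p = 7.58

From %OS = 100·exp(−πζ/√(1−ζ²)) = 21%, ζ = −ln(0.21)/√(π²+ln²(0.21)) = 0.4449.
Characteristic equation s² + 6.8s + 7.7K_p = 0 gives ζ = 6.8/(2√(7.7K_p)).
Setting ζ = 0.4449: √(7.7K_p) = 6.8/(2·0.4449) = 7.642, so K_p = 58.4/7.7 = 7.58.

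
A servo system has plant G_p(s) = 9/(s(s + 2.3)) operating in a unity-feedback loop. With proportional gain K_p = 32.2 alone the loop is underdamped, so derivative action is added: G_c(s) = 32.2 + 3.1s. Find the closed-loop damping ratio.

Forward path: (32.2 + 3.1s)·9/(s(s+2.3)). The closed-loop characteristic equation is s² + (2.3 + 9·3.1)s + 9·32.2 = 0.
That is s² + 30.2s + 289.8 = 0, so ω_n = 17.02 rad/s and ζ = 30.2/(2·17.02) = 0.887.

ζ = 0.887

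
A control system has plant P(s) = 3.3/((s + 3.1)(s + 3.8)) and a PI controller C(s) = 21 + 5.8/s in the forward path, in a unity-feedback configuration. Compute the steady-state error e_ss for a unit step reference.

0

The open loop C(s)P(s) has a pole at the origin (type 1), so the static position error constant is infinite and e_ss = 1/(1+∞) = 0.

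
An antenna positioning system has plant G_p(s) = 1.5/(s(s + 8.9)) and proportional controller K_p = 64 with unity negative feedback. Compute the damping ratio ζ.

ζ = 0.454

1 + K_p·G_p(s) = 0 gives s² + 8.9s + 96 = 0.
So ω_n² = 96 ⇒ ω_n = 9.798 rad/s, and ζ = 8.9/(2ω_n) = 0.454.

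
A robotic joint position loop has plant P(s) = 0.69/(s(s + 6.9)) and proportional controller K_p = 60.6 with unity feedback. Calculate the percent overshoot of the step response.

Closed-loop characteristic equation: s² + 6.9s + 41.81 = 0, so ω_n = 6.466 rad/s and ζ = 6.9/(2·6.466) = 0.5335.
%OS = 100·exp(−πζ/√(1−ζ²)) = 100·exp(−π·0.5335/√0.7153) = 13.8%.

13.8%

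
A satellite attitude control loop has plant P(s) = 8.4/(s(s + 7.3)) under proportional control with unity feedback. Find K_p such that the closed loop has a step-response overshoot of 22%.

K_p = 8.41

From %OS = 100·exp(−πζ/√(1−ζ²)) = 22%, ζ = −ln(0.22)/√(π²+ln²(0.22)) = 0.4342.
Characteristic equation s² + 7.3s + 8.4K_p = 0 gives ζ = 7.3/(2√(8.4K_p)).
Setting ζ = 0.4342: √(8.4K_p) = 7.3/(2·0.4342) = 8.407, so K_p = 70.68/8.4 = 8.41.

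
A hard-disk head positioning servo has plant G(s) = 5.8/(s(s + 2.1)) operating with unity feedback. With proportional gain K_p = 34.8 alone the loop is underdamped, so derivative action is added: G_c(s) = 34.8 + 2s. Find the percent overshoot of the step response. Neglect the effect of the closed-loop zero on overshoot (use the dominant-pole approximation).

Forward path: (34.8 + 2s)·5.8/(s(s+2.1)). The closed-loop characteristic equation is s² + (2.1 + 5.8·2)s + 5.8·34.8 = 0.
That is s² + 13.7s + 201.8 = 0, so ω_n = 14.21 rad/s and ζ = 13.7/(2·14.21) = 0.4822.
%OS = 100·exp(−πζ/√(1−ζ²)) = 17.7%.

17.7%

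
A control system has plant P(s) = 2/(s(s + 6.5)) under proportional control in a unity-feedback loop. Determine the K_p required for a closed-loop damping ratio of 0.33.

K_p = 48.5

Closed-loop characteristic equation: s² + 6.5s + K_p·2 = 0.
So ω_n = √(2K_p) and 2ζω_n = 6.5, giving ζ = 6.5/(2√(2K_p)).
Setting ζ = 0.33: √(2K_p) = 6.5/(2·0.33) = 9.848, so K_p = 96.99/2 = 48.5.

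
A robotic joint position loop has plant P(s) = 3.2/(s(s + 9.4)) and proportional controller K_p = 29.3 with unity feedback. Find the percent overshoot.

The closed-loop denominator s² + 9.4s + 93.76 gives ω_n = √93.76 = 9.683 and ζ = 9.4/(2ω_n) = 0.4854.
%OS = 100·exp(−πζ/√(1−ζ²)) = 100·exp(−π·0.4854/√0.7644) = 17.5%.

17.5%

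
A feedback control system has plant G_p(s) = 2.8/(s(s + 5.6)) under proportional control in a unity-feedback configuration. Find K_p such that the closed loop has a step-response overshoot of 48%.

From %OS = 100·exp(−πζ/√(1−ζ²)) = 48%, ζ = −ln(0.48)/√(π²+ln²(0.48)) = 0.2275.
Characteristic equation s² + 5.6s + 2.8K_p = 0 gives ζ = 5.6/(2√(2.8K_p)).
Setting ζ = 0.2275: √(2.8K_p) = 5.6/(2·0.2275) = 12.31, so K_p = 151.5/2.8 = 54.1.

K_p = 54.1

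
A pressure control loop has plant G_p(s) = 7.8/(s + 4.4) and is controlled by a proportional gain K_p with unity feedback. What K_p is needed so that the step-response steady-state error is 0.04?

K_p = 13.5

Steady-state error for a unit step on this type-0 loop is 1/(1 + K_p·G_p(0)).
G_p(0) = 1.773. Require 1/(1 + K_p·1.773) = 0.04, so 1 + 1.773·K_p = 25.
K_p = (25 − 1)/1.773 = 13.5.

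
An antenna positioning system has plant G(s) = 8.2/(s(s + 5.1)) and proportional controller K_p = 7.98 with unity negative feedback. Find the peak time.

Closed-loop characteristic equation: s² + 5.1s + 65.44 = 0, so ω_n = 8.089 rad/s and ζ = 5.1/(2·8.089) = 0.3152.
Damped frequency ω_d = ω_n√(1−ζ²) = 7.677 rad/s, so peak time T_p = π/ω_d = 0.409 s.

T_p = 0.409 s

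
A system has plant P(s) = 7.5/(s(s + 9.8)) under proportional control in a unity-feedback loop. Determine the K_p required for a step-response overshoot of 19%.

K_p = 14.7

From %OS = 100·exp(−πζ/√(1−ζ²)) = 19%, ζ = −ln(0.19)/√(π²+ln²(0.19)) = 0.4673.
Characteristic equation s² + 9.8s + 7.5K_p = 0 gives ζ = 9.8/(2√(7.5K_p)).
Setting ζ = 0.4673: √(7.5K_p) = 9.8/(2·0.4673) = 10.48, so K_p = 109.9/7.5 = 14.7.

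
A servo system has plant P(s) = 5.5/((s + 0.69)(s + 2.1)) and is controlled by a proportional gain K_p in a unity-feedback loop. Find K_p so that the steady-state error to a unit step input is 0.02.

K_p = 12.9

The loop is type 0, so e_ss(step) = 1/(1 + K_pos) with K_pos = K_p·P(0).
P(0) = 3.796. Require 1/(1 + K_p·3.796) = 0.02, so 1 + 3.796·K_p = 50.
K_p = (50 − 1)/3.796 = 12.9.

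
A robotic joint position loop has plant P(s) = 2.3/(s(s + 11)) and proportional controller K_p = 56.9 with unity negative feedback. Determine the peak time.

T_p = 0.313 s

From 1 + K_pP(s) = 0: s² + 11s + 130.9 = 0 ⇒ ω_n = 11.44, ζ = 0.4808.
Damped frequency ω_d = ω_n√(1−ζ²) = 10.03 rad/s, so peak time T_p = π/ω_d = 0.313 s.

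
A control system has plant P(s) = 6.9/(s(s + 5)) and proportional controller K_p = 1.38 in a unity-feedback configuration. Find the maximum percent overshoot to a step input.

1.3%

Closed-loop characteristic equation: s² + 5s + 9.522 = 0, so ω_n = 3.086 rad/s and ζ = 5/(2·3.086) = 0.8102.
%OS = 100·exp(−πζ/√(1−ζ²)) = 100·exp(−π·0.8102/√0.3436) = 1.3%.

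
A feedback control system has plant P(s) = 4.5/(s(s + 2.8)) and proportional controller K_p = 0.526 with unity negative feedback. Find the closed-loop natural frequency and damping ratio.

ω_n = 1.54 rad/s, ζ = 0.91

With unity feedback the closed-loop characteristic equation is s² + 2.8s + 0.526·4.5 = s² + 2.8s + 2.367 = 0.
So ω_n² = 2.367 ⇒ ω_n = 1.539 rad/s, and ζ = 2.8/(2ω_n) = 0.91.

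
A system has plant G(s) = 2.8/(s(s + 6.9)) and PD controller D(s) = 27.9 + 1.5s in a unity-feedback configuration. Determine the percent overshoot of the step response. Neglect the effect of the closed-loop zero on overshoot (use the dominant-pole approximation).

7.93%

Forward path: (27.9 + 1.5s)·2.8/(s(s+6.9)). The closed-loop characteristic equation is s² + (6.9 + 2.8·1.5)s + 2.8·27.9 = 0.
That is s² + 11.1s + 78.12 = 0, so ω_n = 8.839 rad/s and ζ = 11.1/(2·8.839) = 0.6279.
%OS = 100·exp(−πζ/√(1−ζ²)) = 7.93%.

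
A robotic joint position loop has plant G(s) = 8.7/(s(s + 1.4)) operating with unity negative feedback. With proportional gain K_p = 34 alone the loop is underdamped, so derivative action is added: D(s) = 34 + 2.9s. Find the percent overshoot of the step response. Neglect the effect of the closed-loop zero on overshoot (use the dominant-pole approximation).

Forward path: (34 + 2.9s)·8.7/(s(s+1.4)). The closed-loop characteristic equation is s² + (1.4 + 8.7·2.9)s + 8.7·34 = 0.
That is s² + 26.63s + 295.8 = 0, so ω_n = 17.2 rad/s and ζ = 26.63/(2·17.2) = 0.7742.
%OS = 100·exp(−πζ/√(1−ζ²)) = 2.14%.

2.14%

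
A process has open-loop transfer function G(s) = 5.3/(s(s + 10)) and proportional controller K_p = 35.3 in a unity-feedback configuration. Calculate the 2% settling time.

T_s ≈ 0.8 s

The closed-loop denominator s² + 10s + 187.1 gives ω_n = √187.1 = 13.68 and ζ = 10/(2ω_n) = 0.3655.
2% settling time T_s ≈ 4/(ζω_n) = 4/5 = 0.8 s.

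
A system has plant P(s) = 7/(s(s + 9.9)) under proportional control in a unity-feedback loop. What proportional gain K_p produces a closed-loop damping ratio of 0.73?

K_p = 6.57

Closed-loop characteristic equation: s² + 9.9s + K_p·7 = 0.
So ω_n = √(7K_p) and 2ζω_n = 9.9, giving ζ = 9.9/(2√(7K_p)).
Setting ζ = 0.73: √(7K_p) = 9.9/(2·0.73) = 6.781, so K_p = 45.98/7 = 6.57.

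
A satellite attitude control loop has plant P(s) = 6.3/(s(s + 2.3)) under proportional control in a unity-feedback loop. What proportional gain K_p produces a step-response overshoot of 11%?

K_p = 0.635

From %OS = 100·exp(−πζ/√(1−ζ²)) = 11%, ζ = −ln(0.11)/√(π²+ln²(0.11)) = 0.5749.
Characteristic equation s² + 2.3s + 6.3K_p = 0 gives ζ = 2.3/(2√(6.3K_p)).
Setting ζ = 0.5749: √(6.3K_p) = 2.3/(2·0.5749) = 2, so K_p = 4.002/6.3 = 0.635.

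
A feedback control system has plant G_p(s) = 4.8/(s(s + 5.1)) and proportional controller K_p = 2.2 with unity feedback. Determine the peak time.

T_p = 1.56 s

From 1 + K_pG_p(s) = 0: s² + 5.1s + 10.56 = 0 ⇒ ω_n = 3.25, ζ = 0.7847.
Damped frequency ω_d = ω_n√(1−ζ²) = 2.014 rad/s, so peak time T_p = π/ω_d = 1.56 s.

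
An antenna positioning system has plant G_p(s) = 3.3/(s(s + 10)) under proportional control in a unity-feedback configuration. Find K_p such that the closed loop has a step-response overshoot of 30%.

From %OS = 100·exp(−πζ/√(1−ζ²)) = 30%, ζ = −ln(0.3)/√(π²+ln²(0.3)) = 0.3579.
Characteristic equation s² + 10s + 3.3K_p = 0 gives ζ = 10/(2√(3.3K_p)).
Setting ζ = 0.3579: √(3.3K_p) = 10/(2·0.3579) = 13.97, so K_p = 195.2/3.3 = 59.2.

K_p = 59.2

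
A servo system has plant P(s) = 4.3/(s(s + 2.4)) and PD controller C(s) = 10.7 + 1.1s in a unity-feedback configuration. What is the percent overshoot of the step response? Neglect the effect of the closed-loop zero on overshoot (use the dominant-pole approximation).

Forward path: (10.7 + 1.1s)·4.3/(s(s+2.4)). The closed-loop characteristic equation is s² + (2.4 + 4.3·1.1)s + 4.3·10.7 = 0.
That is s² + 7.13s + 46.01 = 0, so ω_n = 6.783 rad/s and ζ = 7.13/(2·6.783) = 0.5256.
%OS = 100·exp(−πζ/√(1−ζ²)) = 14.4%.

14.4%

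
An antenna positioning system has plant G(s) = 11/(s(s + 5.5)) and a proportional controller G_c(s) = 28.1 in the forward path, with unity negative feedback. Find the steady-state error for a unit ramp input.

The loop has one pole at the origin (type 1). Velocity error constant K_v = lim_{s→0} s·G_c(s)G(s) = 28.1·11/5.5 = 56.2.
Steady-state error to a unit ramp: e_ss = 1/K_v = 0.0178.

0.0178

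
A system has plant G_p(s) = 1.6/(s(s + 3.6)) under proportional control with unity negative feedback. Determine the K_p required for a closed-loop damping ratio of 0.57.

K_p = 6.23

Closed-loop characteristic equation: s² + 3.6s + K_p·1.6 = 0.
So ω_n = √(1.6K_p) and 2ζω_n = 3.6, giving ζ = 3.6/(2√(1.6K_p)).
Setting ζ = 0.57: √(1.6K_p) = 3.6/(2·0.57) = 3.158, so K_p = 9.972/1.6 = 6.23.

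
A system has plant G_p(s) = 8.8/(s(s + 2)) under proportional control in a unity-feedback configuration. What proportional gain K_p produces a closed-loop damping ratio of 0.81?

K_p = 0.173

Closed-loop characteristic equation: s² + 2s + K_p·8.8 = 0.
So ω_n = √(8.8K_p) and 2ζω_n = 2, giving ζ = 2/(2√(8.8K_p)).
Setting ζ = 0.81: √(8.8K_p) = 2/(2·0.81) = 1.235, so K_p = 1.524/8.8 = 0.173.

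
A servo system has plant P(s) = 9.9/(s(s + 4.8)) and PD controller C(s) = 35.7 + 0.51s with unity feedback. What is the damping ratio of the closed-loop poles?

ζ = 0.262

Forward path: (35.7 + 0.51s)·9.9/(s(s+4.8)). The closed-loop characteristic equation is s² + (4.8 + 9.9·0.51)s + 9.9·35.7 = 0.
That is s² + 9.849s + 353.4 = 0, so ω_n = 18.8 rad/s and ζ = 9.849/(2·18.8) = 0.2619.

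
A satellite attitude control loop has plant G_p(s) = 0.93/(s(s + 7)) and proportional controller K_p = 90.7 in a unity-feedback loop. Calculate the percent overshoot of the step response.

27.4%

The closed-loop denominator s² + 7s + 84.35 gives ω_n = √84.35 = 9.184 and ζ = 7/(2ω_n) = 0.3811.
%OS = 100·exp(−πζ/√(1−ζ²)) = 100·exp(−π·0.3811/√0.8548) = 27.4%.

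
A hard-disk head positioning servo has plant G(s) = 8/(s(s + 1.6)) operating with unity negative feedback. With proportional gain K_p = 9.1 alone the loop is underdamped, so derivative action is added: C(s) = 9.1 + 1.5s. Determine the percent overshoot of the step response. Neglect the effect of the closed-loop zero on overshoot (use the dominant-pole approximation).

1.58%

Forward path: (9.1 + 1.5s)·8/(s(s+1.6)). The closed-loop characteristic equation is s² + (1.6 + 8·1.5)s + 8·9.1 = 0.
That is s² + 13.6s + 72.8 = 0, so ω_n = 8.532 rad/s and ζ = 13.6/(2·8.532) = 0.797.
%OS = 100·exp(−πζ/√(1−ζ²)) = 1.58%.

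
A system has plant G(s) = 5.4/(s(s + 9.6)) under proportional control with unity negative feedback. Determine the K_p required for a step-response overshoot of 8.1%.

K_p = 10.9

From %OS = 100·exp(−πζ/√(1−ζ²)) = 8.1%, ζ = −ln(0.081)/√(π²+ln²(0.081)) = 0.6247.
Characteristic equation s² + 9.6s + 5.4K_p = 0 gives ζ = 9.6/(2√(5.4K_p)).
Setting ζ = 0.6247: √(5.4K_p) = 9.6/(2·0.6247) = 7.684, so K_p = 59.04/5.4 = 10.9.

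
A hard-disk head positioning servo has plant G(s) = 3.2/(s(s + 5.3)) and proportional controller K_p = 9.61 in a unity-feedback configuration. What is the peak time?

T_p = 0.645 s

From 1 + K_pG(s) = 0: s² + 5.3s + 30.75 = 0 ⇒ ω_n = 5.545, ζ = 0.4779.
Damped frequency ω_d = ω_n√(1−ζ²) = 4.871 rad/s, so peak time T_p = π/ω_d = 0.645 s.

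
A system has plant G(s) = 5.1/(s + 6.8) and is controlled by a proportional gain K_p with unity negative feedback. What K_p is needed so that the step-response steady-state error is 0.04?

Steady-state error for a unit step on this type-0 loop is 1/(1 + K_p·G(0)).
G(0) = 0.75. Require 1/(1 + K_p·0.75) = 0.04, so 1 + 0.75·K_p = 25.
K_p = (25 − 1)/0.75 = 32.

K_p = 32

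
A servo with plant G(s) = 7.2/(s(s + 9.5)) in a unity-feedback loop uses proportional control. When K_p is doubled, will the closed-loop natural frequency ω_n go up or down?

increase

ω_n = √(7.2·K_p), which grows with K_p.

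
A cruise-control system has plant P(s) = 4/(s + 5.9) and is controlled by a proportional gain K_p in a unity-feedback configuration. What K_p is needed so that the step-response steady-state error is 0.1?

K_p = 13.3

For a type-0 loop with proportional control, e_ss = 1/(1 + K_p·P(0)).
P(0) = 0.678. Require 1/(1 + K_p·0.678) = 0.1, so 1 + 0.678·K_p = 10.
K_p = (10 − 1)/0.678 = 13.3.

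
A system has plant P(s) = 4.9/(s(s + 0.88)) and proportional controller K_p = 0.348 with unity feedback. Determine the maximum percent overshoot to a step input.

32.5%

From 1 + K_pP(s) = 0: s² + 0.88s + 1.705 = 0 ⇒ ω_n = 1.306, ζ = 0.3369.
%OS = 100·exp(−πζ/√(1−ζ²)) = 100·exp(−π·0.3369/√0.8865) = 32.5%.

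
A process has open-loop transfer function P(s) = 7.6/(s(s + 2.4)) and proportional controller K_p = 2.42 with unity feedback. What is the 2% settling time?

T_s ≈ 3.33 s

The closed-loop denominator s² + 2.4s + 18.39 gives ω_n = √18.39 = 4.289 and ζ = 2.4/(2ω_n) = 0.2798.
2% settling time T_s ≈ 4/(ζω_n) = 4/1.2 = 3.33 s.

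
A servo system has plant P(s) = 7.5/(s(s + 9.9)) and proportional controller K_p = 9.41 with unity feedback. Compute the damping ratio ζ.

The closed-loop denominator is s(s+9.9) + 9.41·7.5 = s² + 9.9s + 70.58.
Matching s² + 2ζω_n s + ω_n²: ω_n = √70.58 = 8.401 rad/s and 2ζω_n = 9.9, so ζ = 9.9/(2·8.401) = 0.589.

ζ = 0.589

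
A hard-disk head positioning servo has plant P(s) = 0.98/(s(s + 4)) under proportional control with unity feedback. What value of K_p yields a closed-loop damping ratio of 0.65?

Closed-loop characteristic equation: s² + 4s + K_p·0.98 = 0.
So ω_n = √(0.98K_p) and 2ζω_n = 4, giving ζ = 4/(2√(0.98K_p)).
Setting ζ = 0.65: √(0.98K_p) = 4/(2·0.65) = 3.077, so K_p = 9.467/0.98 = 9.66.

K_p = 9.66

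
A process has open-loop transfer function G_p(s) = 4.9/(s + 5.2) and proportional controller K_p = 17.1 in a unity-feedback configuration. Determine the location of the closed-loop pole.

Closed-loop transfer function: T(s) = K_p·G_p(s)/(1 + K_p·G_p(s)) = 83.79/(s + 5.2 + 83.79) = 83.79/(s + 88.99).
The closed-loop pole is at s = −88.99.

s = -88.99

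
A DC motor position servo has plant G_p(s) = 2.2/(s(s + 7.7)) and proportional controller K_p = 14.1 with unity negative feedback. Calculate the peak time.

T_p = 0.781 s

From 1 + K_pG_p(s) = 0: s² + 7.7s + 31.02 = 0 ⇒ ω_n = 5.57, ζ = 0.6913.
Damped frequency ω_d = ω_n√(1−ζ²) = 4.025 rad/s, so peak time T_p = π/ω_d = 0.781 s.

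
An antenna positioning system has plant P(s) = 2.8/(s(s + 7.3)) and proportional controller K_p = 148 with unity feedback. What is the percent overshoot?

56.4%

The closed-loop denominator s² + 7.3s + 414.4 gives ω_n = √414.4 = 20.36 and ζ = 7.3/(2ω_n) = 0.1793.
%OS = 100·exp(−πζ/√(1−ζ²)) = 100·exp(−π·0.1793/√0.9679) = 56.4%.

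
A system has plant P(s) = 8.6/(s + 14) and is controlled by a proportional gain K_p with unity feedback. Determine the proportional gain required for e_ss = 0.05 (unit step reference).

For a type-0 loop with proportional control, e_ss = 1/(1 + K_p·P(0)).
P(0) = 0.6143. Require 1/(1 + K_p·0.6143) = 0.05, so 1 + 0.6143·K_p = 20.
K_p = (20 − 1)/0.6143 = 30.9.

K_p = 30.9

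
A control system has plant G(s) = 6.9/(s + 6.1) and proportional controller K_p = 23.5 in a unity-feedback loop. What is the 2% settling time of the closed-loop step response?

Closed-loop transfer function: T(s) = K_p·G(s)/(1 + K_p·G(s)) = 162.2/(s + 6.1 + 162.2) = 162.2/(s + 168.2).
Time constant τ = 1/168.2 = 0.005944 s, so the 2% settling time is about 4τ = 0.0238 s.

T_s ≈ 0.0238 s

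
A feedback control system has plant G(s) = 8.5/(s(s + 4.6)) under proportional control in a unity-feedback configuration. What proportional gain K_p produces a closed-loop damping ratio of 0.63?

K_p = 1.57

Closed-loop characteristic equation: s² + 4.6s + K_p·8.5 = 0.
So ω_n = √(8.5K_p) and 2ζω_n = 4.6, giving ζ = 4.6/(2√(8.5K_p)).
Setting ζ = 0.63: √(8.5K_p) = 4.6/(2·0.63) = 3.651, so K_p = 13.33/8.5 = 1.57.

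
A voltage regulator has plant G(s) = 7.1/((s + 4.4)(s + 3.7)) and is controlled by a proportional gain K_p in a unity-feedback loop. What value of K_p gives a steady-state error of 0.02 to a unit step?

The loop is type 0, so e_ss(step) = 1/(1 + K_pos) with K_pos = K_p·G(0).
G(0) = 0.4361. Require 1/(1 + K_p·0.4361) = 0.02, so 1 + 0.4361·K_p = 50.
K_p = (50 − 1)/0.4361 = 112.

K_p = 112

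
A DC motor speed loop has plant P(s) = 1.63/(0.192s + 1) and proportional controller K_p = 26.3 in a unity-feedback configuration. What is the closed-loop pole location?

s = -228.5

Closed loop: T(s) = K_p·P/(1+K_p·P) = 42.87/(0.192s + 1 + 42.87), with pole at s = −(1 + 42.87)/0.192 = −228.5.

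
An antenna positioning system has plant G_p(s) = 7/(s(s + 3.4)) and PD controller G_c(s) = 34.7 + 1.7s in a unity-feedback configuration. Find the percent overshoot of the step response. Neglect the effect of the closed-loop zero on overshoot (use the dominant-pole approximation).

17%

Forward path: (34.7 + 1.7s)·7/(s(s+3.4)). The closed-loop characteristic equation is s² + (3.4 + 7·1.7)s + 7·34.7 = 0.
That is s² + 15.3s + 242.9 = 0, so ω_n = 15.59 rad/s and ζ = 15.3/(2·15.59) = 0.4908.
%OS = 100·exp(−πζ/√(1−ζ²)) = 17%.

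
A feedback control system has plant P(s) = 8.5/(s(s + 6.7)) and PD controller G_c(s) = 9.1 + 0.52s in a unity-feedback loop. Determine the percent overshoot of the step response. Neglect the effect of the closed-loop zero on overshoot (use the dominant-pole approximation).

7.71%

Forward path: (9.1 + 0.52s)·8.5/(s(s+6.7)). The closed-loop characteristic equation is s² + (6.7 + 8.5·0.52)s + 8.5·9.1 = 0.
That is s² + 11.12s + 77.35 = 0, so ω_n = 8.795 rad/s and ζ = 11.12/(2·8.795) = 0.6322.
%OS = 100·exp(−πζ/√(1−ζ²)) = 7.71%.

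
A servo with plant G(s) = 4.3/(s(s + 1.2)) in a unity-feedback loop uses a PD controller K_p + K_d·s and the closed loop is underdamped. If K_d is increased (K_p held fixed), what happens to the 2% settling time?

Characteristic equation s² + (1.2 + 4.3K_d)s + 4.3K_p = 0: raising K_d increases ζω_n = (1.2+4.3K_d)/2 while the loop stays underdamped, so T_s ≈ 4/(ζω_n) decreases.

decrease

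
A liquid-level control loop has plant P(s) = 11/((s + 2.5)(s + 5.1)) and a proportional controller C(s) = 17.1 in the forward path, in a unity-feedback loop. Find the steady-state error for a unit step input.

The loop is type 0. Static position error constant K_pos = C(0)·P(0) = 17.1·0.8627 = 14.75.
Steady-state error to a unit step: e_ss = 1/(1+K_pos) = 1/15.75 = 0.0635.

0.0635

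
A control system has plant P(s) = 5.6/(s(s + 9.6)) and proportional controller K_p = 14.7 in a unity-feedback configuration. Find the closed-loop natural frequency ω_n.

1 + K_p·P(s) = 0 gives s² + 9.6s + 82.32 = 0.
Matching s² + 2ζω_n s + ω_n²: ω_n = √82.32 = 9.073 rad/s and 2ζω_n = 9.6, so ζ = 9.6/(2·9.073) = 0.529.

ω_n = 9.07 rad/s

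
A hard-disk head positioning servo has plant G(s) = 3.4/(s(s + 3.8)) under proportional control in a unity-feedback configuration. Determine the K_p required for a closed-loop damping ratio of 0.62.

Closed-loop characteristic equation: s² + 3.8s + K_p·3.4 = 0.
So ω_n = √(3.4K_p) and 2ζω_n = 3.8, giving ζ = 3.8/(2√(3.4K_p)).
Setting ζ = 0.62: √(3.4K_p) = 3.8/(2·0.62) = 3.065, so K_p = 9.391/3.4 = 2.76.

K_p = 2.76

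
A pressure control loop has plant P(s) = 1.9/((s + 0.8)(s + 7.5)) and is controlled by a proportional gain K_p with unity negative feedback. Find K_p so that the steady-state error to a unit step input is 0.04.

The loop is type 0, so e_ss(step) = 1/(1 + K_pos) with K_pos = K_p·P(0).
P(0) = 0.3167. Require 1/(1 + K_p·0.3167) = 0.04, so 1 + 0.3167·K_p = 25.
K_p = (25 − 1)/0.3167 = 75.8.

K_p = 75.8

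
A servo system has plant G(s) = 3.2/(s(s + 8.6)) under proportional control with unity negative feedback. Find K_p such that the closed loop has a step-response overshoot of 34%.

From %OS = 100·exp(−πζ/√(1−ζ²)) = 34%, ζ = −ln(0.34)/√(π²+ln²(0.34)) = 0.3248.
Characteristic equation s² + 8.6s + 3.2K_p = 0 gives ζ = 8.6/(2√(3.2K_p)).
Setting ζ = 0.3248: √(3.2K_p) = 8.6/(2·0.3248) = 13.24, so K_p = 175.3/3.2 = 54.8.

K_p = 54.8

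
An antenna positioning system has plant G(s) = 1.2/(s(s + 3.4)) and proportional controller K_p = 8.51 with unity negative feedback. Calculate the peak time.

T_p = 1.16 s

Closed-loop characteristic equation: s² + 3.4s + 10.21 = 0, so ω_n = 3.196 rad/s and ζ = 3.4/(2·3.196) = 0.532.
Damped frequency ω_d = ω_n√(1−ζ²) = 2.706 rad/s, so peak time T_p = π/ω_d = 1.16 s.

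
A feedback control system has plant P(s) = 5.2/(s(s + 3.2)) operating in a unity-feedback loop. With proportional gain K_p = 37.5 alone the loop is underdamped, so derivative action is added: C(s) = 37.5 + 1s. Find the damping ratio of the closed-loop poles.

ζ = 0.301

Forward path: (37.5 + 1s)·5.2/(s(s+3.2)). The closed-loop characteristic equation is s² + (3.2 + 5.2·1)s + 5.2·37.5 = 0.
That is s² + 8.4s + 195 = 0, so ω_n = 13.96 rad/s and ζ = 8.4/(2·13.96) = 0.3008.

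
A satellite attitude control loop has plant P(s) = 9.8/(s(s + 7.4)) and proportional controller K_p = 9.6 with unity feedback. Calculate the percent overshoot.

The closed-loop denominator s² + 7.4s + 94.08 gives ω_n = √94.08 = 9.699 and ζ = 7.4/(2ω_n) = 0.3815.
%OS = 100·exp(−πζ/√(1−ζ²)) = 100·exp(−π·0.3815/√0.8545) = 27.4%.

27.4%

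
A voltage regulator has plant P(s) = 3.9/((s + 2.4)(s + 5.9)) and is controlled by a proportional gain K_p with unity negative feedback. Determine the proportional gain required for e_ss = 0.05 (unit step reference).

K_p = 69

For a type-0 loop with proportional control, e_ss = 1/(1 + K_p·P(0)).
P(0) = 0.2754. Require 1/(1 + K_p·0.2754) = 0.05, so 1 + 0.2754·K_p = 20.
K_p = (20 − 1)/0.2754 = 69.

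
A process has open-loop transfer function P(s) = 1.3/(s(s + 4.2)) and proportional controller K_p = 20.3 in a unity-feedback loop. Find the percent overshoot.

24.5%

The closed-loop denominator s² + 4.2s + 26.39 gives ω_n = √26.39 = 5.137 and ζ = 4.2/(2ω_n) = 0.4088.
%OS = 100·exp(−πζ/√(1−ζ²)) = 100·exp(−π·0.4088/√0.8329) = 24.5%.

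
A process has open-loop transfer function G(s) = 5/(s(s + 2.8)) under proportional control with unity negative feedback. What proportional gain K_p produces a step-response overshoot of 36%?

K_p = 4.1

From %OS = 100·exp(−πζ/√(1−ζ²)) = 36%, ζ = −ln(0.36)/√(π²+ln²(0.36)) = 0.3093.
Characteristic equation s² + 2.8s + 5K_p = 0 gives ζ = 2.8/(2√(5K_p)).
Setting ζ = 0.3093: √(5K_p) = 2.8/(2·0.3093) = 4.527, so K_p = 20.49/5 = 4.1.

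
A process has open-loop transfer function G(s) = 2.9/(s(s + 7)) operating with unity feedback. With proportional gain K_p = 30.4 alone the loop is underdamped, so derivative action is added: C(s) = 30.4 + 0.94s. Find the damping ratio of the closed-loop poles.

Forward path: (30.4 + 0.94s)·2.9/(s(s+7)). The closed-loop characteristic equation is s² + (7 + 2.9·0.94)s + 2.9·30.4 = 0.
That is s² + 9.726s + 88.16 = 0, so ω_n = 9.389 rad/s and ζ = 9.726/(2·9.389) = 0.5179.

ζ = 0.518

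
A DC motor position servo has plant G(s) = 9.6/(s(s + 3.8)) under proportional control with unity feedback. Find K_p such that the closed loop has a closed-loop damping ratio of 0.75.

K_p = 0.669

Closed-loop characteristic equation: s² + 3.8s + K_p·9.6 = 0.
So ω_n = √(9.6K_p) and 2ζω_n = 3.8, giving ζ = 3.8/(2√(9.6K_p)).
Setting ζ = 0.75: √(9.6K_p) = 3.8/(2·0.75) = 2.533, so K_p = 6.418/9.6 = 0.669.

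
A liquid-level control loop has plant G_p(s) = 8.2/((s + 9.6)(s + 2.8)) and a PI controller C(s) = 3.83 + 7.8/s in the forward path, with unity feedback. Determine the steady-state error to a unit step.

The open loop C(s)G_p(s) has a pole at the origin (type 1), so the static position error constant is infinite and e_ss = 1/(1+∞) = 0.

0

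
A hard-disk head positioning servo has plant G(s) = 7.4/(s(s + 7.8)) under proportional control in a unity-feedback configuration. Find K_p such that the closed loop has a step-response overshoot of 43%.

From %OS = 100·exp(−πζ/√(1−ζ²)) = 43%, ζ = −ln(0.43)/√(π²+ln²(0.43)) = 0.2594.
Characteristic equation s² + 7.8s + 7.4K_p = 0 gives ζ = 7.8/(2√(7.4K_p)).
Setting ζ = 0.2594: √(7.4K_p) = 7.8/(2·0.2594) = 15.03, so K_p = 226/7.4 = 30.5.

K_p = 30.5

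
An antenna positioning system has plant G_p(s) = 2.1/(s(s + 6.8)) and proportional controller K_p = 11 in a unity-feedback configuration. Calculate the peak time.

From 1 + K_pG_p(s) = 0: s² + 6.8s + 23.1 = 0 ⇒ ω_n = 4.806, ζ = 0.7074.
Damped frequency ω_d = ω_n√(1−ζ²) = 3.397 rad/s, so peak time T_p = π/ω_d = 0.925 s.

T_p = 0.925 s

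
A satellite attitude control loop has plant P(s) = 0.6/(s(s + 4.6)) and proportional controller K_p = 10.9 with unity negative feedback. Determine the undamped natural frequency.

The closed-loop denominator is s(s+4.6) + 10.9·0.6 = s² + 4.6s + 6.54.
So ω_n² = 6.54 ⇒ ω_n = 2.557 rad/s, and ζ = 4.6/(2ω_n) = 0.899.

ω_n = 2.56 rad/s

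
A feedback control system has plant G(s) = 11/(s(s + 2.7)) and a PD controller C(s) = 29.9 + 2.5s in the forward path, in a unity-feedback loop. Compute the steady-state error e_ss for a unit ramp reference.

0.00821

The loop has one pole at the origin (type 1). Velocity error constant K_v = lim_{s→0} s·C(s)G(s) = 29.9·11/2.7 = 121.8.
Steady-state error to a unit ramp: e_ss = 1/K_v = 0.00821.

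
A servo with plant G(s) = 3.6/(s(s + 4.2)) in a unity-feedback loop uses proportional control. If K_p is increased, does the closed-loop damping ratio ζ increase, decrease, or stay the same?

ζ = 4.2/(2√(3.6K_p)); increasing K_p raises the denominator, so ζ falls.

decrease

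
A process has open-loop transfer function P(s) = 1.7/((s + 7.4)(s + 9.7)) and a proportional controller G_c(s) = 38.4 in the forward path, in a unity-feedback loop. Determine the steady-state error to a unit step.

The loop is type 0. Static position error constant K_pos = G_c(0)·P(0) = 38.4·0.02368 = 0.9094.
Steady-state error to a unit step: e_ss = 1/(1+K_pos) = 1/1.909 = 0.524.

0.524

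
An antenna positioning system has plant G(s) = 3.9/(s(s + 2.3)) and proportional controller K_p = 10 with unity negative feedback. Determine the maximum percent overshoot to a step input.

55.5%

From 1 + K_pG(s) = 0: s² + 2.3s + 39 = 0 ⇒ ω_n = 6.245, ζ = 0.1841.
%OS = 100·exp(−πζ/√(1−ζ²)) = 100·exp(−π·0.1841/√0.9661) = 55.5%.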